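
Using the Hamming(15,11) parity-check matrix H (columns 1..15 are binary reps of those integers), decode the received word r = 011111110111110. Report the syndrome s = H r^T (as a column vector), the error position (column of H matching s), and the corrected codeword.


s = (0, 1, 1, 1)^T, error position = 7, corrected codeword c = 011111010111110

Compute s = H r^T mod 2 one row at a time:
  s_1 = 1 + 0 + 1 + 1 + 1 + 1 + 1 + 0 = 6 ≡ 0 (mod 2).
  s_2 = 1 + 1 + 1 + 1 + 1 + 1 + 1 + 0 = 7 ≡ 1 (mod 2).
  s_3 = 1 + 1 + 1 + 1 + 1 + 1 + 1 + 0 = 7 ≡ 1 (mod 2).
  s_4 = 0 + 1 + 1 + 1 + 0 + 1 + 1 + 0 = 5 ≡ 1 (mod 2).
s = (0, 1, 1, 1)^T — this equals column 7 of H (binary 0111), so error is at position 7.
Correct: flip bit 7 of r = 011111110111110 to get c = 011111010111110.


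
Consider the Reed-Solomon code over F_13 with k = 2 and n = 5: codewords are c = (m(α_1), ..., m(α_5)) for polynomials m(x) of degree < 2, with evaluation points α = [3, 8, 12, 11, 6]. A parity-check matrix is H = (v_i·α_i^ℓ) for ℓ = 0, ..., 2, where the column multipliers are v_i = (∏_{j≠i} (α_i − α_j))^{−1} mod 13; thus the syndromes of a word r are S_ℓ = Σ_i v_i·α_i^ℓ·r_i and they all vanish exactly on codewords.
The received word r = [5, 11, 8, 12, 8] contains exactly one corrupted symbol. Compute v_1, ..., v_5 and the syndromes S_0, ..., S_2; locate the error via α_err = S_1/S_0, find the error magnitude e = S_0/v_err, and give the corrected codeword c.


S = (1, 6, 10), error at position 5, error magnitude e = 2, c = [5, 11, 8, 12, 6].

Step 1: column multipliers v_i = (∏_{j≠i}(α_i − α_j))^{−1} mod 13.
  i = 1 (α = 3): (3−8)(3−12)(3−11)(3−6) = (−5)·(−9)·(−8)·(−3) = 1080 ≡ 1, so v_1 = 1^{−1} = 1 (mod 13).
  i = 2 (α = 8): (8−3)(8−12)(8−11)(8−6) = 5·(−4)·(−3)·2 = 120 ≡ 3, so v_2 = 3^{−1} = 9 (mod 13).
  i = 3 (α = 12): (12−3)(12−8)(12−11)(12−6) = 9·4·1·6 = 216 ≡ 8, so v_3 = 8^{−1} = 5 (mod 13).
  i = 4 (α = 11): (11−3)(11−8)(11−12)(11−6) = 8·3·(−1)·5 = −120 ≡ 10, so v_4 = 10^{−1} = 4 (mod 13).
  i = 5 (α = 6): (6−3)(6−8)(6−12)(6−11) = 3·(−2)·(−6)·(−5) = −180 ≡ 2, so v_5 = 2^{−1} = 7 (mod 13).
  v = [1, 9, 5, 4, 7].
Step 2: syndromes of r = [5, 11, 8, 12, 8] (all sums mod 13).
  S_0 = Σ v_i r_i = 1·5 + 9·11 + 5·8 + 4·12 + 7·8 = 248 ≡ 1.
  S_1 = Σ v_i α_i r_i = 1·3·5 + 9·8·11 + 5·12·8 + 4·11·12 + 7·6·8 = 2151 ≡ 6.
  α_i^2 mod 13 = [9, 12, 1, 4, 10].
  S_2 = Σ v_i α_i^2 r_i = 1·9·5 + 9·12·11 + 5·1·8 + 4·4·12 + 7·10·8 = 2025 ≡ 10.
  S = (1, 6, 10) ≠ 0, so r is not a codeword (an error is present).
Step 3: locate the error. For a single error e at position i, S_ℓ = v_i·e·α_i^ℓ, so α_err = S_1/S_0.
  S_0^{−1} = 1^{−1} = 1 (mod 13), so α_err = 6·1 = 6 ≡ 6 = α_5. Error position i = 5.
  Consistency check: S_2/S_1 = 10·11 = 110 ≡ 6 = α_err ✓ (single-error assumption holds).
Step 4: error magnitude e = S_0/v_5 = S_0·∏_{j≠5}(α_5 − α_j) = 1·2 = 2 ≡ 2 (mod 13).
Step 5: correct position 5: c_5 = r_5 − e = 8 − 2 ≡ 6 (mod 13). Hence c = [5, 11, 8, 12, 6].
  Check: interpolating c through the α_i gives m(x) = 4 + 9·x (degree < 2) with m(α_i) = c_i for every i, so c is indeed a codeword.


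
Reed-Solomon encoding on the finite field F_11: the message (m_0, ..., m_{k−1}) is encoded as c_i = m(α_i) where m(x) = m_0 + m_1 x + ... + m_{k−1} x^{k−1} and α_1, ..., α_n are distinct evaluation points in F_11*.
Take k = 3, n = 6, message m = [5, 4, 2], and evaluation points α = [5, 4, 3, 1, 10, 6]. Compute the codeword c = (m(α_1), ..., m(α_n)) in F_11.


c = [9, 9, 2, 0, 3, 2]

Message polynomial: m(x) = 5 + 4·x + 2·x^2 (mod 11).
For each evaluation point α_i, compute m(α_i) mod 11:
  α_1 = 5: Horner steps 2 → 3 → 9, so m(5) = 9.
  α_2 = 4: Horner steps 2 → 1 → 9, so m(4) = 9.
  α_3 = 3: Horner steps 2 → 10 → 2, so m(3) = 2.
  α_4 = 1: Horner steps 2 → 6 → 0, so m(1) = 0.
  α_5 = 10: Horner steps 2 → 2 → 3, so m(10) = 3.
  α_6 = 6: Horner steps 2 → 5 → 2, so m(6) = 2.
Codeword c = [9, 9, 2, 0, 3, 2] ∈ F_11^6.


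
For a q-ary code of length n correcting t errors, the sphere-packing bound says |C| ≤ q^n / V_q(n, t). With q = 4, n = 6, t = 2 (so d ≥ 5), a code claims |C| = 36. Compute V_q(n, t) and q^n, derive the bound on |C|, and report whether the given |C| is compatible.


V_q(n, t) = 154, q^n = 4096, Hamming bound = 26, |C| = 36 > bound (violated).

Step 1: Compute V_q(n, t) = Σ_{j=0}^2 C(n, j) (q−1)^j.
  j = 0: C(6,0)·(3)^0 = 1·1 = 1.
  j = 1: C(6,1)·(3)^1 = 6·3 = 18.
  j = 2: C(6,2)·(3)^2 = 15·9 = 135.
  V_q(n, t) = 1 + 18 + 135 = 154.
Step 2: q^n = 4^6 = 4096.
Step 3: Hamming bound ⌊q^n / V_q(n,t)⌋ = ⌊4096/154⌋ = 26.
Step 4: Compare |C| = 36 to 26: violated.
The claimed |C| lies above the Hamming bound, so no 4-ary code of length 6 with d ≥ 5 can have 36 codewords.


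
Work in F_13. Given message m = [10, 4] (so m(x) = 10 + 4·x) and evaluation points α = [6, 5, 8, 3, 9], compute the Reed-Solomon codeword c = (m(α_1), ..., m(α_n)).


c = [8, 4, 3, 9, 7]

Message polynomial: m(x) = 10 + 4·x (mod 13).
For each evaluation point α_i, compute m(α_i) mod 13:
  α_1 = 6: Horner steps 4 → 8, so m(6) = 8.
  α_2 = 5: Horner steps 4 → 4, so m(5) = 4.
  α_3 = 8: Horner steps 4 → 3, so m(8) = 3.
  α_4 = 3: Horner steps 4 → 9, so m(3) = 9.
  α_5 = 9: Horner steps 4 → 7, so m(9) = 7.
Codeword c = [8, 4, 3, 9, 7] ∈ F_13^5.


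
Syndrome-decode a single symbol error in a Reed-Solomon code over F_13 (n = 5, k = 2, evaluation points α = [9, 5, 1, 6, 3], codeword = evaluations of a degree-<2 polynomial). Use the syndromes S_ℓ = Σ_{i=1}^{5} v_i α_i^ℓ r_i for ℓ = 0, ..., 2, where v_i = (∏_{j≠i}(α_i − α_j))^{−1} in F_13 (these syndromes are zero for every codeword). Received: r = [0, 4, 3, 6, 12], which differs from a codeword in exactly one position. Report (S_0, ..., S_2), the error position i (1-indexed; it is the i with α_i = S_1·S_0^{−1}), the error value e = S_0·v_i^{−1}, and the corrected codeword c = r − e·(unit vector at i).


S = (8, 1, 5), error at position 2, error magnitude e = 9, c = [0, 8, 3, 6, 12].

Step 1: column multipliers v_i = (∏_{j≠i}(α_i − α_j))^{−1} mod 13.
  i = 1 (α = 9): (9−5)(9−1)(9−6)(9−3) = 4·8·3·6 = 576 ≡ 4, so v_1 = 4^{−1} = 10 (mod 13).
  i = 2 (α = 5): (5−9)(5−1)(5−6)(5−3) = (−4)·4·(−1)·2 = 32 ≡ 6, so v_2 = 6^{−1} = 11 (mod 13).
  i = 3 (α = 1): (1−9)(1−5)(1−6)(1−3) = (−8)·(−4)·(−5)·(−2) = 320 ≡ 8, so v_3 = 8^{−1} = 5 (mod 13).
  i = 4 (α = 6): (6−9)(6−5)(6−1)(6−3) = (−3)·1·5·3 = −45 ≡ 7, so v_4 = 7^{−1} = 2 (mod 13).
  i = 5 (α = 3): (3−9)(3−5)(3−1)(3−6) = (−6)·(−2)·2·(−3) = −72 ≡ 6, so v_5 = 6^{−1} = 11 (mod 13).
  v = [10, 11, 5, 2, 11].
Step 2: syndromes of r = [0, 4, 3, 6, 12] (all sums mod 13).
  S_0 = Σ v_i r_i = 10·0 + 11·4 + 5·3 + 2·6 + 11·12 = 203 ≡ 8.
  S_1 = Σ v_i α_i r_i = 10·9·0 + 11·5·4 + 5·1·3 + 2·6·6 + 11·3·12 = 703 ≡ 1.
  α_i^2 mod 13 = [3, 12, 1, 10, 9].
  S_2 = Σ v_i α_i^2 r_i = 10·3·0 + 11·12·4 + 5·1·3 + 2·10·6 + 11·9·12 = 1851 ≡ 5.
  S = (8, 1, 5) ≠ 0, so r is not a codeword (an error is present).
Step 3: locate the error. For a single error e at position i, S_ℓ = v_i·e·α_i^ℓ, so α_err = S_1/S_0.
  S_0^{−1} = 8^{−1} = 5 (mod 13), so α_err = 1·5 = 5 ≡ 5 = α_2. Error position i = 2.
  Consistency check: S_2/S_1 = 5·1 = 5 ≡ 5 = α_err ✓ (single-error assumption holds).
Step 4: error magnitude e = S_0/v_2 = S_0·∏_{j≠2}(α_2 − α_j) = 8·6 = 48 ≡ 9 (mod 13).
Step 5: correct position 2: c_2 = r_2 − e = 4 − 9 ≡ 8 (mod 13). Hence c = [0, 8, 3, 6, 12].
  Check: interpolating c through the α_i gives m(x) = 5 + 11·x (degree < 2) with m(α_i) = c_i for every i, so c is indeed a codeword.


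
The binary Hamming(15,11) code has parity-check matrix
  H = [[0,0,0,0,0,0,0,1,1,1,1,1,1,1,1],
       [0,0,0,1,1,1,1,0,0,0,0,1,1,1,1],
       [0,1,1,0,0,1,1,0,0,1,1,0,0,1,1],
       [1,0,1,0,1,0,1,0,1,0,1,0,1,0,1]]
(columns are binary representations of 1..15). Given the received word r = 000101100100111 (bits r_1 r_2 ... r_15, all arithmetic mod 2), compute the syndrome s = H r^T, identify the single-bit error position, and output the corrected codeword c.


s = (0, 0, 1, 1)^T, error position = 3, corrected codeword c = 001101100100111

Compute s = H r^T mod 2 one row at a time:
  s_1 = 0 + 0 + 1 + 0 + 0 + 1 + 1 + 1 = 4 ≡ 0 (mod 2).
  s_2 = 1 + 0 + 1 + 1 + 0 + 1 + 1 + 1 = 6 ≡ 0 (mod 2).
  s_3 = 0 + 0 + 1 + 1 + 1 + 0 + 1 + 1 = 5 ≡ 1 (mod 2).
  s_4 = 0 + 0 + 0 + 1 + 0 + 0 + 1 + 1 = 3 ≡ 1 (mod 2).
s = (0, 0, 1, 1)^T — this equals column 3 of H (binary 0011), so error is at position 3.
Correct: flip bit 3 of r = 000101100100111 to get c = 001101100100111.


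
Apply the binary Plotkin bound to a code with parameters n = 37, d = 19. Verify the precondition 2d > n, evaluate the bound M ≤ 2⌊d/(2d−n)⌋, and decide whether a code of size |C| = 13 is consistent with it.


Plotkin bound M ≤ 38; given |C| = 13 ≤ bound (satisfied).

Check applicability: 2d = 38, n = 37.
2d − n = 1 > 0, so Plotkin applies.
Compute d/(2d−n) = 19/1 ≈ 19.0000.
⌊d/(2d−n)⌋ = 19.
Plotkin bound: M ≤ 2·19 = 38.
Given |C| = 13, check: satisfied.
This |C| is below the Plotkin bound.


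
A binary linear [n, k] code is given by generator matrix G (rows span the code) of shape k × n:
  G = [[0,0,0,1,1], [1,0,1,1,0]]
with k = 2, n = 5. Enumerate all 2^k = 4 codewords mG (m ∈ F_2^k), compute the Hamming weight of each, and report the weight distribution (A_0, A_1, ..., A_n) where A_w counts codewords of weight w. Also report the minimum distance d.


Weight distribution: A_0 = 1, A_2 = 1, A_3 = 2. Minimum distance d = 2.

Enumerate all 2^2 = 4 messages m ∈ F_2^2.
For each, compute codeword c = mG in F_2^5, then tally its weight.
  m = 00 → c = 00000, weight = 0.
  m = 10 → c = 00011, weight = 2.
  m = 01 → c = 10110, weight = 3.
  m = 11 → c = 10101, weight = 3.
Tally weights:
  weight 0: 1 codewords.
  weight 2: 1 codewords.
  weight 3: 2 codewords.
Minimum distance d = smallest w > 0 with A_w > 0 = 2.
Sanity: Σ A_w = 4 = 2^2 = 4 ✓.


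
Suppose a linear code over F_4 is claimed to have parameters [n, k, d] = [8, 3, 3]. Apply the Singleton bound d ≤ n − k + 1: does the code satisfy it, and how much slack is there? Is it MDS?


Singleton RHS = n − k + 1 = 6, slack = 3, bound satisfied, not MDS.

Singleton bound: d ≤ n − k + 1.
Here n = 8, k = 3, so n − k + 1 = 6.
Given d = 3, check d ≤ 6: YES.
Slack = (n − k + 1) − d = 3.
The code is NOT MDS (slack = 3 > 0).
Description: the claimed parameters are [8, 3, 3]_4; such a code would be non-MDS.


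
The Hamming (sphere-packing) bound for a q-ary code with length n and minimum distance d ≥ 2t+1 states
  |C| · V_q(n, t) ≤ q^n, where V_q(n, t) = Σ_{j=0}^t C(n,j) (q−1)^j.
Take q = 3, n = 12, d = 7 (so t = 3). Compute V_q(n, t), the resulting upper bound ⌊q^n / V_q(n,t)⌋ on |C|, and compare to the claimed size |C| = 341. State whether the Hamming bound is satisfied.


V_q(n, t) = 2049, q^n = 531441, Hamming bound = 259, |C| = 341 > bound (violated).

Step 1: Compute V_q(n, t) = Σ_{j=0}^3 C(n, j) (q−1)^j.
  j = 0: C(12,0)·(2)^0 = 1·1 = 1.
  j = 1: C(12,1)·(2)^1 = 12·2 = 24.
  j = 2: C(12,2)·(2)^2 = 66·4 = 264.
  j = 3: C(12,3)·(2)^3 = 220·8 = 1760.
  V_q(n, t) = 1 + 24 + 264 + 1760 = 2049.
Step 2: q^n = 3^12 = 531441.
Step 3: Hamming bound ⌊q^n / V_q(n,t)⌋ = ⌊531441/2049⌋ = 259.
Step 4: Compare |C| = 341 to 259: violated.
The claimed |C| lies above the Hamming bound, so no 3-ary code of length 12 with d ≥ 7 can have 341 codewords.


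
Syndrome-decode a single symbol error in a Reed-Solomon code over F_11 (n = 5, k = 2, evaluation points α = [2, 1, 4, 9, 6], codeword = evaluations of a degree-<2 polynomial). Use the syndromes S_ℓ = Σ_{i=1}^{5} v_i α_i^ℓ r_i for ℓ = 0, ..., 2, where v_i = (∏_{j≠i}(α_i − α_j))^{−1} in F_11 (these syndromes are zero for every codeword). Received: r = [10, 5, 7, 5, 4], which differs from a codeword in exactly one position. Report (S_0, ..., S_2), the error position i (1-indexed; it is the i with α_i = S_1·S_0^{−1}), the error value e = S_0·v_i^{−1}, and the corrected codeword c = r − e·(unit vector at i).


S = (1, 1, 1), error at position 2, error magnitude e = 10, c = [10, 6, 7, 5, 4].

Step 1: column multipliers v_i = (∏_{j≠i}(α_i − α_j))^{−1} mod 11.
  i = 1 (α = 2): (2−1)(2−4)(2−9)(2−6) = 1·(−2)·(−7)·(−4) = −56 ≡ 10, so v_1 = 10^{−1} = 10 (mod 11).
  i = 2 (α = 1): (1−2)(1−4)(1−9)(1−6) = (−1)·(−3)·(−8)·(−5) = 120 ≡ 10, so v_2 = 10^{−1} = 10 (mod 11).
  i = 3 (α = 4): (4−2)(4−1)(4−9)(4−6) = 2·3·(−5)·(−2) = 60 ≡ 5, so v_3 = 5^{−1} = 9 (mod 11).
  i = 4 (α = 9): (9−2)(9−1)(9−4)(9−6) = 7·8·5·3 = 840 ≡ 4, so v_4 = 4^{−1} = 3 (mod 11).
  i = 5 (α = 6): (6−2)(6−1)(6−4)(6−9) = 4·5·2·(−3) = −120 ≡ 1, so v_5 = 1^{−1} = 1 (mod 11).
  v = [10, 10, 9, 3, 1].
Step 2: syndromes of r = [10, 5, 7, 5, 4] (all sums mod 11).
  S_0 = Σ v_i r_i = 10·10 + 10·5 + 9·7 + 3·5 + 1·4 = 232 ≡ 1.
  S_1 = Σ v_i α_i r_i = 10·2·10 + 10·1·5 + 9·4·7 + 3·9·5 + 1·6·4 = 661 ≡ 1.
  α_i^2 mod 11 = [4, 1, 5, 4, 3].
  S_2 = Σ v_i α_i^2 r_i = 10·4·10 + 10·1·5 + 9·5·7 + 3·4·5 + 1·3·4 = 837 ≡ 1.
  S = (1, 1, 1) ≠ 0, so r is not a codeword (an error is present).
Step 3: locate the error. For a single error e at position i, S_ℓ = v_i·e·α_i^ℓ, so α_err = S_1/S_0.
  S_0^{−1} = 1^{−1} = 1 (mod 11), so α_err = 1·1 = 1 ≡ 1 = α_2. Error position i = 2.
  Consistency check: S_2/S_1 = 1·1 = 1 ≡ 1 = α_err ✓ (single-error assumption holds).
Step 4: error magnitude e = S_0/v_2 = S_0·∏_{j≠2}(α_2 − α_j) = 1·10 = 10 ≡ 10 (mod 11).
Step 5: correct position 2: c_2 = r_2 − e = 5 − 10 ≡ 6 (mod 11). Hence c = [10, 6, 7, 5, 4].
  Check: interpolating c through the α_i gives m(x) = 2 + 4·x (degree < 2) with m(α_i) = c_i for every i, so c is indeed a codeword.


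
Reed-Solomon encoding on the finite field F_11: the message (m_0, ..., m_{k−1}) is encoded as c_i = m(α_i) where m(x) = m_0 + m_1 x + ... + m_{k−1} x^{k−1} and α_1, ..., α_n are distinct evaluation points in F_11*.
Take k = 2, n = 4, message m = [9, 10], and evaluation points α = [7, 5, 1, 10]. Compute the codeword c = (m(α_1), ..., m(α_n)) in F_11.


c = [2, 4, 8, 10]

Message polynomial: m(x) = 9 + 10·x (mod 11).
For each evaluation point α_i, compute m(α_i) mod 11:
  α_1 = 7: Horner steps 10 → 2, so m(7) = 2.
  α_2 = 5: Horner steps 10 → 4, so m(5) = 4.
  α_3 = 1: Horner steps 10 → 8, so m(1) = 8.
  α_4 = 10: Horner steps 10 → 10, so m(10) = 10.
Codeword c = [2, 4, 8, 10] ∈ F_11^4.


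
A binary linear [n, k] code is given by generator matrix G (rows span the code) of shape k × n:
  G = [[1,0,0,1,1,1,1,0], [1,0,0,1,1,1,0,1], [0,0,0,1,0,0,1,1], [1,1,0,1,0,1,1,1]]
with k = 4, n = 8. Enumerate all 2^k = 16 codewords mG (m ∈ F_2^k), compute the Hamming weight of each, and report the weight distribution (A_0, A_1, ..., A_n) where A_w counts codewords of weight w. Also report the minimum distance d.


Weight distribution: A_0 = 1, A_1 = 1, A_2 = 1, A_3 = 4, A_4 = 5, A_5 = 3, A_6 = 1. Minimum distance d = 1.

Enumerate all 2^4 = 16 messages m ∈ F_2^4.
For each, compute codeword c = mG in F_2^8, then tally its weight.
  m = 0000 → c = 00000000, weight = 0.
  m = 1000 → c = 10011110, weight = 5.
  m = 0100 → c = 10011101, weight = 5.
  m = 1100 → c = 00000011, weight = 2.
  m = 0010 → c = 00010011, weight = 3.
  m = 1010 → c = 10001101, weight = 4.
  m = 0110 → c = 10001110, weight = 4.
  m = 1110 → c = 00010000, weight = 1.
  m = 0001 → c = 11010111, weight = 6.
  m = 1001 → c = 01001001, weight = 3.
  m = 0101 → c = 01001010, weight = 3.
  m = 1101 → c = 11010100, weight = 4.
  m = 0011 → c = 11000100, weight = 3.
  m = 1011 → c = 01011010, weight = 4.
  m = 0111 → c = 01011001, weight = 4.
  m = 1111 → c = 11000111, weight = 5.
Tally weights:
  weight 0: 1 codewords.
  weight 1: 1 codewords.
  weight 2: 1 codewords.
  weight 3: 4 codewords.
  weight 4: 5 codewords.
  weight 5: 3 codewords.
  weight 6: 1 codewords.
Minimum distance d = smallest w > 0 with A_w > 0 = 1.
Sanity: Σ A_w = 16 = 2^4 = 16 ✓.


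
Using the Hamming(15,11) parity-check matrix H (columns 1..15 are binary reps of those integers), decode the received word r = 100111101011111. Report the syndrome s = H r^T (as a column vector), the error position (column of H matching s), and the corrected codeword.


s = (0, 0, 1, 1)^T, error position = 3, corrected codeword c = 101111101011111

Compute s = H r^T mod 2 one row at a time:
  s_1 = 0 + 1 + 0 + 1 + 1 + 1 + 1 + 1 = 6 ≡ 0 (mod 2).
  s_2 = 1 + 1 + 1 + 1 + 1 + 1 + 1 + 1 = 8 ≡ 0 (mod 2).
  s_3 = 0 + 0 + 1 + 1 + 0 + 1 + 1 + 1 = 5 ≡ 1 (mod 2).
  s_4 = 1 + 0 + 1 + 1 + 1 + 1 + 1 + 1 = 7 ≡ 1 (mod 2).
s = (0, 0, 1, 1)^T — this equals column 3 of H (binary 0011), so error is at position 3.
Correct: flip bit 3 of r = 100111101011111 to get c = 101111101011111.


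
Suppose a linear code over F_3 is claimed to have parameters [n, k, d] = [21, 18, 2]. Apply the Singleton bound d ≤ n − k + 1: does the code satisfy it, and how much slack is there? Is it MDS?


Singleton RHS = n − k + 1 = 4, slack = 2, bound satisfied, not MDS.

Singleton bound: d ≤ n − k + 1.
Here n = 21, k = 18, so n − k + 1 = 4.
Given d = 2, check d ≤ 4: YES.
Slack = (n − k + 1) − d = 2.
The code is NOT MDS (slack = 2 > 0).
Description: the claimed parameters are [21, 18, 2]_3; such a code would be non-MDS.


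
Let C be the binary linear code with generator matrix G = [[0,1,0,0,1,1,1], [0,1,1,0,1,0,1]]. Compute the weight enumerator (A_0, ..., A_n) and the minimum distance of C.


Weight distribution: A_0 = 1, A_2 = 1, A_4 = 2. Minimum distance d = 2.

Enumerate all 2^2 = 4 messages m ∈ F_2^2.
For each, compute codeword c = mG in F_2^7, then tally its weight.
  m = 00 → c = 0000000, weight = 0.
  m = 10 → c = 0100111, weight = 4.
  m = 01 → c = 0110101, weight = 4.
  m = 11 → c = 0010010, weight = 2.
Tally weights:
  weight 0: 1 codewords.
  weight 2: 1 codewords.
  weight 4: 2 codewords.
Minimum distance d = smallest w > 0 with A_w > 0 = 2.
Sanity: Σ A_w = 4 = 2^2 = 4 ✓.


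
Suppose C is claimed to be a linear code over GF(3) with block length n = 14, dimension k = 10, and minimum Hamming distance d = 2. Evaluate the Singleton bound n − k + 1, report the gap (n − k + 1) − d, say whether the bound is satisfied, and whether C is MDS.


Singleton RHS = n − k + 1 = 5, slack = 3, bound satisfied, not MDS.

Singleton bound: d ≤ n − k + 1.
Here n = 14, k = 10, so n − k + 1 = 5.
Given d = 2, check d ≤ 5: YES.
Slack = (n − k + 1) − d = 3.
The code is NOT MDS (slack = 3 > 0).
Description: the claimed parameters are [14, 10, 2]_3; such a code would be non-MDS.


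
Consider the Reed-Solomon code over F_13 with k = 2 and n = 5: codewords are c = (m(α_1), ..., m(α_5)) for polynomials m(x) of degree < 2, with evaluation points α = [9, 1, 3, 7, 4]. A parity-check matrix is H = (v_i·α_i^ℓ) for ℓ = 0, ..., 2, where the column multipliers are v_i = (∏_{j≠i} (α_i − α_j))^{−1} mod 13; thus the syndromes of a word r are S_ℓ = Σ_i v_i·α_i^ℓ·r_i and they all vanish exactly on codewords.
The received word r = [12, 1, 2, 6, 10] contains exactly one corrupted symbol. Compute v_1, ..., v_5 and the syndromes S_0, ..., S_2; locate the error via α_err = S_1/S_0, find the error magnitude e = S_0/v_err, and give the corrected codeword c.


S = (2, 6, 5), error at position 3, error magnitude e = 8, c = [12, 1, 7, 6, 10].

Step 1: column multipliers v_i = (∏_{j≠i}(α_i − α_j))^{−1} mod 13.
  i = 1 (α = 9): (9−1)(9−3)(9−7)(9−4) = 8·6·2·5 = 480 ≡ 12, so v_1 = 12^{−1} = 12 (mod 13).
  i = 2 (α = 1): (1−9)(1−3)(1−7)(1−4) = (−8)·(−2)·(−6)·(−3) = 288 ≡ 2, so v_2 = 2^{−1} = 7 (mod 13).
  i = 3 (α = 3): (3−9)(3−1)(3−7)(3−4) = (−6)·2·(−4)·(−1) = −48 ≡ 4, so v_3 = 4^{−1} = 10 (mod 13).
  i = 4 (α = 7): (7−9)(7−1)(7−3)(7−4) = (−2)·6·4·3 = −144 ≡ 12, so v_4 = 12^{−1} = 12 (mod 13).
  i = 5 (α = 4): (4−9)(4−1)(4−3)(4−7) = (−5)·3·1·(−3) = 45 ≡ 6, so v_5 = 6^{−1} = 11 (mod 13).
  v = [12, 7, 10, 12, 11].
Step 2: syndromes of r = [12, 1, 2, 6, 10] (all sums mod 13).
  S_0 = Σ v_i r_i = 12·12 + 7·1 + 10·2 + 12·6 + 11·10 = 353 ≡ 2.
  S_1 = Σ v_i α_i r_i = 12·9·12 + 7·1·1 + 10·3·2 + 12·7·6 + 11·4·10 = 2307 ≡ 6.
  α_i^2 mod 13 = [3, 1, 9, 10, 3].
  S_2 = Σ v_i α_i^2 r_i = 12·3·12 + 7·1·1 + 10·9·2 + 12·10·6 + 11·3·10 = 1669 ≡ 5.
  S = (2, 6, 5) ≠ 0, so r is not a codeword (an error is present).
Step 3: locate the error. For a single error e at position i, S_ℓ = v_i·e·α_i^ℓ, so α_err = S_1/S_0.
  S_0^{−1} = 2^{−1} = 7 (mod 13), so α_err = 6·7 = 42 ≡ 3 = α_3. Error position i = 3.
  Consistency check: S_2/S_1 = 5·11 = 55 ≡ 3 = α_err ✓ (single-error assumption holds).
Step 4: error magnitude e = S_0/v_3 = S_0·∏_{j≠3}(α_3 − α_j) = 2·4 = 8 ≡ 8 (mod 13).
Step 5: correct position 3: c_3 = r_3 − e = 2 − 8 ≡ 7 (mod 13). Hence c = [12, 1, 7, 6, 10].
  Check: interpolating c through the α_i gives m(x) = 11 + 3·x (degree < 2) with m(α_i) = c_i for every i, so c is indeed a codeword.


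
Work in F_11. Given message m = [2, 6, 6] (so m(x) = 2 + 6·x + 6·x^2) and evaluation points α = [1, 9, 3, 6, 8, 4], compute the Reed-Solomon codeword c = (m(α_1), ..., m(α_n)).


c = [3, 3, 8, 1, 5, 1]

Message polynomial: m(x) = 2 + 6·x + 6·x^2 (mod 11).
For each evaluation point α_i, compute m(α_i) mod 11:
  α_1 = 1: Horner steps 6 → 1 → 3, so m(1) = 3.
  α_2 = 9: Horner steps 6 → 5 → 3, so m(9) = 3.
  α_3 = 3: Horner steps 6 → 2 → 8, so m(3) = 8.
  α_4 = 6: Horner steps 6 → 9 → 1, so m(6) = 1.
  α_5 = 8: Horner steps 6 → 10 → 5, so m(8) = 5.
  α_6 = 4: Horner steps 6 → 8 → 1, so m(4) = 1.
Codeword c = [3, 3, 8, 1, 5, 1] ∈ F_11^6.


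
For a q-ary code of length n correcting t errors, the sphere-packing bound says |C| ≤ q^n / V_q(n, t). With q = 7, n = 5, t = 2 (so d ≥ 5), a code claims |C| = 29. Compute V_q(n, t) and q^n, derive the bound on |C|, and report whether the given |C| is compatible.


V_q(n, t) = 391, q^n = 16807, Hamming bound = 42, |C| = 29 ≤ bound (satisfied).

Step 1: Compute V_q(n, t) = Σ_{j=0}^2 C(n, j) (q−1)^j.
  j = 0: C(5,0)·(6)^0 = 1·1 = 1.
  j = 1: C(5,1)·(6)^1 = 5·6 = 30.
  j = 2: C(5,2)·(6)^2 = 10·36 = 360.
  V_q(n, t) = 1 + 30 + 360 = 391.
Step 2: q^n = 7^5 = 16807.
Step 3: Hamming bound ⌊q^n / V_q(n,t)⌋ = ⌊16807/391⌋ = 42.
Step 4: Compare |C| = 29 to 42: satisfied.
The claimed |C| lies below the Hamming bound.


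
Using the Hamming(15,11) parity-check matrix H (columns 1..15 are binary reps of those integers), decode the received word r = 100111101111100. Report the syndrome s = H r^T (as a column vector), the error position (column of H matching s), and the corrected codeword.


s = (1, 0, 0, 0)^T, error position = 8, corrected codeword c = 100111111111100

Compute s = H r^T mod 2 one row at a time:
  s_1 = 0 + 1 + 1 + 1 + 1 + 1 + 0 + 0 = 5 ≡ 1 (mod 2).
  s_2 = 1 + 1 + 1 + 1 + 1 + 1 + 0 + 0 = 6 ≡ 0 (mod 2).
  s_3 = 0 + 0 + 1 + 1 + 1 + 1 + 0 + 0 = 4 ≡ 0 (mod 2).
  s_4 = 1 + 0 + 1 + 1 + 1 + 1 + 1 + 0 = 6 ≡ 0 (mod 2).
s = (1, 0, 0, 0)^T — this equals column 8 of H (binary 1000), so error is at position 8.
Correct: flip bit 8 of r = 100111101111100 to get c = 100111111111100.


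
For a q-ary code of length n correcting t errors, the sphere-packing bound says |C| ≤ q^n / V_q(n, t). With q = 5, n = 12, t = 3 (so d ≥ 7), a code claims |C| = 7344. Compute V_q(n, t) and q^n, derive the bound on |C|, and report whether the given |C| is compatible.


V_q(n, t) = 15185, q^n = 244140625, Hamming bound = 16077, |C| = 7344 ≤ bound (satisfied).

Step 1: Compute V_q(n, t) = Σ_{j=0}^3 C(n, j) (q−1)^j.
  j = 0: C(12,0)·(4)^0 = 1·1 = 1.
  j = 1: C(12,1)·(4)^1 = 12·4 = 48.
  j = 2: C(12,2)·(4)^2 = 66·16 = 1056.
  j = 3: C(12,3)·(4)^3 = 220·64 = 14080.
  V_q(n, t) = 1 + 48 + 1056 + 14080 = 15185.
Step 2: q^n = 5^12 = 244140625.
Step 3: Hamming bound ⌊q^n / V_q(n,t)⌋ = ⌊244140625/15185⌋ = 16077.
Step 4: Compare |C| = 7344 to 16077: satisfied.
The claimed |C| lies below the Hamming bound.


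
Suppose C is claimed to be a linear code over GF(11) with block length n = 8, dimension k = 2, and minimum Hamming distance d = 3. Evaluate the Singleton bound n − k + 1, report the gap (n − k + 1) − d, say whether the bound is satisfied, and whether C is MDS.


Singleton RHS = n − k + 1 = 7, slack = 4, bound satisfied, not MDS.

Singleton bound: d ≤ n − k + 1.
Here n = 8, k = 2, so n − k + 1 = 7.
Given d = 3, check d ≤ 7: YES.
Slack = (n − k + 1) − d = 4.
The code is NOT MDS (slack = 4 > 0).
Description: the claimed parameters are [8, 2, 3]_11; such a code would be non-MDS.


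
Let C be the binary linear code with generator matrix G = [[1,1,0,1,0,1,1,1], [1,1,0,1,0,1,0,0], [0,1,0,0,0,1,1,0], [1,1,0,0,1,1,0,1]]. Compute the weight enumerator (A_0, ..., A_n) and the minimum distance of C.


Weight distribution: A_0 = 1, A_2 = 2, A_3 = 6, A_4 = 3, A_5 = 2, A_6 = 2. Minimum distance d = 2.

Enumerate all 2^4 = 16 messages m ∈ F_2^4.
For each, compute codeword c = mG in F_2^8, then tally its weight.
  m = 0000 → c = 00000000, weight = 0.
  m = 1000 → c = 11010111, weight = 6.
  m = 0100 → c = 11010100, weight = 4.
  m = 1100 → c = 00000011, weight = 2.
  m = 0010 → c = 01000110, weight = 3.
  m = 1010 → c = 10010001, weight = 3.
  m = 0110 → c = 10010010, weight = 3.
  m = 1110 → c = 01000101, weight = 3.
  m = 0001 → c = 11001101, weight = 5.
  m = 1001 → c = 00011010, weight = 3.
  m = 0101 → c = 00011001, weight = 3.
  m = 1101 → c = 11001110, weight = 5.
  m = 0011 → c = 10001011, weight = 4.
  m = 1011 → c = 01011100, weight = 4.
  m = 0111 → c = 01011111, weight = 6.
  m = 1111 → c = 10001000, weight = 2.
Tally weights:
  weight 0: 1 codewords.
  weight 2: 2 codewords.
  weight 3: 6 codewords.
  weight 4: 3 codewords.
  weight 5: 2 codewords.
  weight 6: 2 codewords.
Minimum distance d = smallest w > 0 with A_w > 0 = 2.
Sanity: Σ A_w = 16 = 2^4 = 16 ✓.


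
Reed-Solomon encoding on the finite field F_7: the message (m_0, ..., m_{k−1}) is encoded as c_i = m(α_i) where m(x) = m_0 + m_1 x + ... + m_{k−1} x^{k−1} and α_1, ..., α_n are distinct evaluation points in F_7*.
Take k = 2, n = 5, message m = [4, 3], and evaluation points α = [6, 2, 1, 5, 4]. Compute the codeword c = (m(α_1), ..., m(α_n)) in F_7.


c = [1, 3, 0, 5, 2]

Message polynomial: m(x) = 4 + 3·x (mod 7).
For each evaluation point α_i, compute m(α_i) mod 7:
  α_1 = 6: Horner steps 3 → 1, so m(6) = 1.
  α_2 = 2: Horner steps 3 → 3, so m(2) = 3.
  α_3 = 1: Horner steps 3 → 0, so m(1) = 0.
  α_4 = 5: Horner steps 3 → 5, so m(5) = 5.
  α_5 = 4: Horner steps 3 → 2, so m(4) = 2.
Codeword c = [1, 3, 0, 5, 2] ∈ F_7^5.


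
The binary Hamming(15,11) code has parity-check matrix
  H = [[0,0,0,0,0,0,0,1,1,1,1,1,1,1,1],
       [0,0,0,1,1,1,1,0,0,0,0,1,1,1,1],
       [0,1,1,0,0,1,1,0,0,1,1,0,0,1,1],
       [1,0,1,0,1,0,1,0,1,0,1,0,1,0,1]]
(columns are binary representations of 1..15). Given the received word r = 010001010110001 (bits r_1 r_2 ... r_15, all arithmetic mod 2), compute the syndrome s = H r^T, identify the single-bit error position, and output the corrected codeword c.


s = (0, 0, 1, 0)^T, error position = 2, corrected codeword c = 000001010110001

Compute s = H r^T mod 2 one row at a time:
  s_1 = 1 + 0 + 1 + 1 + 0 + 0 + 0 + 1 = 4 ≡ 0 (mod 2).
  s_2 = 0 + 0 + 1 + 0 + 0 + 0 + 0 + 1 = 2 ≡ 0 (mod 2).
  s_3 = 1 + 0 + 1 + 0 + 1 + 1 + 0 + 1 = 5 ≡ 1 (mod 2).
  s_4 = 0 + 0 + 0 + 0 + 0 + 1 + 0 + 1 = 2 ≡ 0 (mod 2).
s = (0, 0, 1, 0)^T — this equals column 2 of H (binary 0010), so error is at position 2.
Correct: flip bit 2 of r = 010001010110001 to get c = 000001010110001.


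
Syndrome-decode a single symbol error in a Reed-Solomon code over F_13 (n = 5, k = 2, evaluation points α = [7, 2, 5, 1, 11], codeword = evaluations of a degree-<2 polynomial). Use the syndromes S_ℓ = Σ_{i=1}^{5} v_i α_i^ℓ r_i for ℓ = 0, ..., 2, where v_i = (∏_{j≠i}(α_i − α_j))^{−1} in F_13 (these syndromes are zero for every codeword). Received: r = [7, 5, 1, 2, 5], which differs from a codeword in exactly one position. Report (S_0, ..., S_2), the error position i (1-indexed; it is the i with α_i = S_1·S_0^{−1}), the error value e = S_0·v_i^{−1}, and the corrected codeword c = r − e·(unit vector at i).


S = (6, 1, 11), error at position 5, error magnitude e = 12, c = [7, 5, 1, 2, 6].

Step 1: column multipliers v_i = (∏_{j≠i}(α_i − α_j))^{−1} mod 13.
  i = 1 (α = 7): (7−2)(7−5)(7−1)(7−11) = 5·2·6·(−4) = −240 ≡ 7, so v_1 = 7^{−1} = 2 (mod 13).
  i = 2 (α = 2): (2−7)(2−5)(2−1)(2−11) = (−5)·(−3)·1·(−9) = −135 ≡ 8, so v_2 = 8^{−1} = 5 (mod 13).
  i = 3 (α = 5): (5−7)(5−2)(5−1)(5−11) = (−2)·3·4·(−6) = 144 ≡ 1, so v_3 = 1^{−1} = 1 (mod 13).
  i = 4 (α = 1): (1−7)(1−2)(1−5)(1−11) = (−6)·(−1)·(−4)·(−10) = 240 ≡ 6, so v_4 = 6^{−1} = 11 (mod 13).
  i = 5 (α = 11): (11−7)(11−2)(11−5)(11−1) = 4·9·6·10 = 2160 ≡ 2, so v_5 = 2^{−1} = 7 (mod 13).
  v = [2, 5, 1, 11, 7].
Step 2: syndromes of r = [7, 5, 1, 2, 5] (all sums mod 13).
  S_0 = Σ v_i r_i = 2·7 + 5·5 + 1·1 + 11·2 + 7·5 = 97 ≡ 6.
  S_1 = Σ v_i α_i r_i = 2·7·7 + 5·2·5 + 1·5·1 + 11·1·2 + 7·11·5 = 560 ≡ 1.
  α_i^2 mod 13 = [10, 4, 12, 1, 4].
  S_2 = Σ v_i α_i^2 r_i = 2·10·7 + 5·4·5 + 1·12·1 + 11·1·2 + 7·4·5 = 414 ≡ 11.
  S = (6, 1, 11) ≠ 0, so r is not a codeword (an error is present).
Step 3: locate the error. For a single error e at position i, S_ℓ = v_i·e·α_i^ℓ, so α_err = S_1/S_0.
  S_0^{−1} = 6^{−1} = 11 (mod 13), so α_err = 1·11 = 11 ≡ 11 = α_5. Error position i = 5.
  Consistency check: S_2/S_1 = 11·1 = 11 ≡ 11 = α_err ✓ (single-error assumption holds).
Step 4: error magnitude e = S_0/v_5 = S_0·∏_{j≠5}(α_5 − α_j) = 6·2 = 12 ≡ 12 (mod 13).
Step 5: correct position 5: c_5 = r_5 − e = 5 − 12 ≡ 6 (mod 13). Hence c = [7, 5, 1, 2, 6].
  Check: interpolating c through the α_i gives m(x) = 12 + 3·x (degree < 2) with m(α_i) = c_i for every i, so c is indeed a codeword.


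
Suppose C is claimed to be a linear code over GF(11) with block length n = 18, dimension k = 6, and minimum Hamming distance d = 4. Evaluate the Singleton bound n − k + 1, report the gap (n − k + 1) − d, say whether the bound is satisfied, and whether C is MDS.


Singleton RHS = n − k + 1 = 13, slack = 9, bound satisfied, not MDS.

Singleton bound: d ≤ n − k + 1.
Here n = 18, k = 6, so n − k + 1 = 13.
Given d = 4, check d ≤ 13: YES.
Slack = (n − k + 1) − d = 9.
The code is NOT MDS (slack = 9 > 0).
Description: the claimed parameters are [18, 6, 4]_11; such a code would be non-MDS.


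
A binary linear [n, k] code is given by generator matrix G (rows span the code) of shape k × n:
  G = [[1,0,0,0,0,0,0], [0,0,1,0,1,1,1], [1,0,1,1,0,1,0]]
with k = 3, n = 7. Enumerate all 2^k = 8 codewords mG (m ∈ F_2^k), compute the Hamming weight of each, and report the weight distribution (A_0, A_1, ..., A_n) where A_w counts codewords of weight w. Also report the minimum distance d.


Weight distribution: A_0 = 1, A_1 = 1, A_3 = 2, A_4 = 3, A_5 = 1. Minimum distance d = 1.

Enumerate all 2^3 = 8 messages m ∈ F_2^3.
For each, compute codeword c = mG in F_2^7, then tally its weight.
  m = 000 → c = 0000000, weight = 0.
  m = 100 → c = 1000000, weight = 1.
  m = 010 → c = 0010111, weight = 4.
  m = 110 → c = 1010111, weight = 5.
  m = 001 → c = 1011010, weight = 4.
  m = 101 → c = 0011010, weight = 3.
  m = 011 → c = 1001101, weight = 4.
  m = 111 → c = 0001101, weight = 3.
Tally weights:
  weight 0: 1 codewords.
  weight 1: 1 codewords.
  weight 3: 2 codewords.
  weight 4: 3 codewords.
  weight 5: 1 codewords.
Minimum distance d = smallest w > 0 with A_w > 0 = 1.
Sanity: Σ A_w = 8 = 2^3 = 8 ✓.


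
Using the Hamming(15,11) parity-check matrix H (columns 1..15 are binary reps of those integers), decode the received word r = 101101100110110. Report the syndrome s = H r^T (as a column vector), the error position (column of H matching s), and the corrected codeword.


s = (0, 1, 0, 1)^T, error position = 5, corrected codeword c = 101111100110110

Compute s = H r^T mod 2 one row at a time:
  s_1 = 0 + 0 + 1 + 1 + 0 + 1 + 1 + 0 = 4 ≡ 0 (mod 2).
  s_2 = 1 + 0 + 1 + 1 + 0 + 1 + 1 + 0 = 5 ≡ 1 (mod 2).
  s_3 = 0 + 1 + 1 + 1 + 1 + 1 + 1 + 0 = 6 ≡ 0 (mod 2).
  s_4 = 1 + 1 + 0 + 1 + 0 + 1 + 1 + 0 = 5 ≡ 1 (mod 2).
s = (0, 1, 0, 1)^T — this equals column 5 of H (binary 0101), so error is at position 5.
Correct: flip bit 5 of r = 101101100110110 to get c = 101111100110110.


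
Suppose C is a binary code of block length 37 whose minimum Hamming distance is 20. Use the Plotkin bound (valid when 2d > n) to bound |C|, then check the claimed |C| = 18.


Plotkin bound M ≤ 12; given |C| = 18 > bound (violated).

Check applicability: 2d = 40, n = 37.
2d − n = 3 > 0, so Plotkin applies.
Compute d/(2d−n) = 20/3 ≈ 6.6667.
⌊d/(2d−n)⌋ = 6.
Plotkin bound: M ≤ 2·6 = 12.
Given |C| = 18, check: VIOLATED.
This |C| is above the Plotkin bound, so no binary code with n = 37, d = 20 and 18 codewords exists.


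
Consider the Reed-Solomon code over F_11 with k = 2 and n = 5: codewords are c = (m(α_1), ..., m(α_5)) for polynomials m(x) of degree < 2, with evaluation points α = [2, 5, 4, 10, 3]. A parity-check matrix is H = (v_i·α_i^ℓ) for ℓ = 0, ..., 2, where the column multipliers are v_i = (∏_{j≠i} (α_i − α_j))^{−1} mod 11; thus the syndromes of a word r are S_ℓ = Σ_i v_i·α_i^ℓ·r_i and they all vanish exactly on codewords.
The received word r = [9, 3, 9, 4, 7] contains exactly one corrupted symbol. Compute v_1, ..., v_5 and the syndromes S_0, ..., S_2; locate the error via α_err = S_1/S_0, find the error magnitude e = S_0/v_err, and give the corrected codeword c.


S = (4, 5, 9), error at position 3, error magnitude e = 4, c = [9, 3, 5, 4, 7].

Step 1: column multipliers v_i = (∏_{j≠i}(α_i − α_j))^{−1} mod 11.
  i = 1 (α = 2): (2−5)(2−4)(2−10)(2−3) = (−3)·(−2)·(−8)·(−1) = 48 ≡ 4, so v_1 = 4^{−1} = 3 (mod 11).
  i = 2 (α = 5): (5−2)(5−4)(5−10)(5−3) = 3·1·(−5)·2 = −30 ≡ 3, so v_2 = 3^{−1} = 4 (mod 11).
  i = 3 (α = 4): (4−2)(4−5)(4−10)(4−3) = 2·(−1)·(−6)·1 = 12 ≡ 1, so v_3 = 1^{−1} = 1 (mod 11).
  i = 4 (α = 10): (10−2)(10−5)(10−4)(10−3) = 8·5·6·7 = 1680 ≡ 8, so v_4 = 8^{−1} = 7 (mod 11).
  i = 5 (α = 3): (3−2)(3−5)(3−4)(3−10) = 1·(−2)·(−1)·(−7) = −14 ≡ 8, so v_5 = 8^{−1} = 7 (mod 11).
  v = [3, 4, 1, 7, 7].
Step 2: syndromes of r = [9, 3, 9, 4, 7] (all sums mod 11).
  S_0 = Σ v_i r_i = 3·9 + 4·3 + 1·9 + 7·4 + 7·7 = 125 ≡ 4.
  S_1 = Σ v_i α_i r_i = 3·2·9 + 4·5·3 + 1·4·9 + 7·10·4 + 7·3·7 = 577 ≡ 5.
  α_i^2 mod 11 = [4, 3, 5, 1, 9].
  S_2 = Σ v_i α_i^2 r_i = 3·4·9 + 4·3·3 + 1·5·9 + 7·1·4 + 7·9·7 = 658 ≡ 9.
  S = (4, 5, 9) ≠ 0, so r is not a codeword (an error is present).
Step 3: locate the error. For a single error e at position i, S_ℓ = v_i·e·α_i^ℓ, so α_err = S_1/S_0.
  S_0^{−1} = 4^{−1} = 3 (mod 11), so α_err = 5·3 = 15 ≡ 4 = α_3. Error position i = 3.
  Consistency check: S_2/S_1 = 9·9 = 81 ≡ 4 = α_err ✓ (single-error assumption holds).
Step 4: error magnitude e = S_0/v_3 = S_0·∏_{j≠3}(α_3 − α_j) = 4·1 = 4 ≡ 4 (mod 11).
Step 5: correct position 3: c_3 = r_3 − e = 9 − 4 ≡ 5 (mod 11). Hence c = [9, 3, 5, 4, 7].
  Check: interpolating c through the α_i gives m(x) = 2 + 9·x (degree < 2) with m(α_i) = c_i for every i, so c is indeed a codeword.


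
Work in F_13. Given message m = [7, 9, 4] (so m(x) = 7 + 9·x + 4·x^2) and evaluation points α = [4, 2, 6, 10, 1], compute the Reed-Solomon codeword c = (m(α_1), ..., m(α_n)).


c = [3, 2, 10, 3, 7]

Message polynomial: m(x) = 7 + 9·x + 4·x^2 (mod 13).
For each evaluation point α_i, compute m(α_i) mod 13:
  α_1 = 4: Horner steps 4 → 12 → 3, so m(4) = 3.
  α_2 = 2: Horner steps 4 → 4 → 2, so m(2) = 2.
  α_3 = 6: Horner steps 4 → 7 → 10, so m(6) = 10.
  α_4 = 10: Horner steps 4 → 10 → 3, so m(10) = 3.
  α_5 = 1: Horner steps 4 → 0 → 7, so m(1) = 7.
Codeword c = [3, 2, 10, 3, 7] ∈ F_13^5.


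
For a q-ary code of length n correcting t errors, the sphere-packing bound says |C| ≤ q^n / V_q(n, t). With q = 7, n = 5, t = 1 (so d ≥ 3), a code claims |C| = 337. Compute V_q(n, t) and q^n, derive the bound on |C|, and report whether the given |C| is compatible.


V_q(n, t) = 31, q^n = 16807, Hamming bound = 542, |C| = 337 ≤ bound (satisfied).

Step 1: Compute V_q(n, t) = Σ_{j=0}^1 C(n, j) (q−1)^j.
  j = 0: C(5,0)·(6)^0 = 1·1 = 1.
  j = 1: C(5,1)·(6)^1 = 5·6 = 30.
  V_q(n, t) = 1 + 30 = 31.
Step 2: q^n = 7^5 = 16807.
Step 3: Hamming bound ⌊q^n / V_q(n,t)⌋ = ⌊16807/31⌋ = 542.
Step 4: Compare |C| = 337 to 542: satisfied.
The claimed |C| lies below the Hamming bound.


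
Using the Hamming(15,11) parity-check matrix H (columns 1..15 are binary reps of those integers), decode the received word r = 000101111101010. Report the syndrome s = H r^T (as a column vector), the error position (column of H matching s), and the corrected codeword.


s = (1, 1, 0, 0)^T, error position = 12, corrected codeword c = 000101111100010

Compute s = H r^T mod 2 one row at a time:
  s_1 = 1 + 1 + 1 + 0 + 1 + 0 + 1 + 0 = 5 ≡ 1 (mod 2).
  s_2 = 1 + 0 + 1 + 1 + 1 + 0 + 1 + 0 = 5 ≡ 1 (mod 2).
  s_3 = 0 + 0 + 1 + 1 + 1 + 0 + 1 + 0 = 4 ≡ 0 (mod 2).
  s_4 = 0 + 0 + 0 + 1 + 1 + 0 + 0 + 0 = 2 ≡ 0 (mod 2).
s = (1, 1, 0, 0)^T — this equals column 12 of H (binary 1100), so error is at position 12.
Correct: flip bit 12 of r = 000101111101010 to get c = 000101111100010.


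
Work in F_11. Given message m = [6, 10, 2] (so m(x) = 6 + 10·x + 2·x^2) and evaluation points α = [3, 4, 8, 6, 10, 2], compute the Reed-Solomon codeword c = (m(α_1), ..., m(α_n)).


c = [10, 1, 5, 6, 9, 1]

Message polynomial: m(x) = 6 + 10·x + 2·x^2 (mod 11).
For each evaluation point α_i, compute m(α_i) mod 11:
  α_1 = 3: Horner steps 2 → 5 → 10, so m(3) = 10.
  α_2 = 4: Horner steps 2 → 7 → 1, so m(4) = 1.
  α_3 = 8: Horner steps 2 → 4 → 5, so m(8) = 5.
  α_4 = 6: Horner steps 2 → 0 → 6, so m(6) = 6.
  α_5 = 10: Horner steps 2 → 8 → 9, so m(10) = 9.
  α_6 = 2: Horner steps 2 → 3 → 1, so m(2) = 1.
Codeword c = [10, 1, 5, 6, 9, 1] ∈ F_11^6.


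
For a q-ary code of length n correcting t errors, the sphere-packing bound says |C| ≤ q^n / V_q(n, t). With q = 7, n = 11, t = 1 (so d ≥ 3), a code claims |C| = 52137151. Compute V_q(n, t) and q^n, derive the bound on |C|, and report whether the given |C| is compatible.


V_q(n, t) = 67, q^n = 1977326743, Hamming bound = 29512339, |C| = 52137151 > bound (violated).

Step 1: Compute V_q(n, t) = Σ_{j=0}^1 C(n, j) (q−1)^j.
  j = 0: C(11,0)·(6)^0 = 1·1 = 1.
  j = 1: C(11,1)·(6)^1 = 11·6 = 66.
  V_q(n, t) = 1 + 66 = 67.
Step 2: q^n = 7^11 = 1977326743.
Step 3: Hamming bound ⌊q^n / V_q(n,t)⌋ = ⌊1977326743/67⌋ = 29512339.
Step 4: Compare |C| = 52137151 to 29512339: violated.
The claimed |C| lies above the Hamming bound, so no 7-ary code of length 11 with d ≥ 3 can have 52137151 codewords.


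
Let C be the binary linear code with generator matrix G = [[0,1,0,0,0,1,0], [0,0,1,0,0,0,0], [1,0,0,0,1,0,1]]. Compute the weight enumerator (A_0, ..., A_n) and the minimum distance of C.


Weight distribution: A_0 = 1, A_1 = 1, A_2 = 1, A_3 = 2, A_4 = 1, A_5 = 1, A_6 = 1. Minimum distance d = 1.

Enumerate all 2^3 = 8 messages m ∈ F_2^3.
For each, compute codeword c = mG in F_2^7, then tally its weight.
  m = 000 → c = 0000000, weight = 0.
  m = 100 → c = 0100010, weight = 2.
  m = 010 → c = 0010000, weight = 1.
  m = 110 → c = 0110010, weight = 3.
  m = 001 → c = 1000101, weight = 3.
  m = 101 → c = 1100111, weight = 5.
  m = 011 → c = 1010101, weight = 4.
  m = 111 → c = 1110111, weight = 6.
Tally weights:
  weight 0: 1 codewords.
  weight 1: 1 codewords.
  weight 2: 1 codewords.
  weight 3: 2 codewords.
  weight 4: 1 codewords.
  weight 5: 1 codewords.
  weight 6: 1 codewords.
Minimum distance d = smallest w > 0 with A_w > 0 = 1.
Sanity: Σ A_w = 8 = 2^3 = 8 ✓.
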